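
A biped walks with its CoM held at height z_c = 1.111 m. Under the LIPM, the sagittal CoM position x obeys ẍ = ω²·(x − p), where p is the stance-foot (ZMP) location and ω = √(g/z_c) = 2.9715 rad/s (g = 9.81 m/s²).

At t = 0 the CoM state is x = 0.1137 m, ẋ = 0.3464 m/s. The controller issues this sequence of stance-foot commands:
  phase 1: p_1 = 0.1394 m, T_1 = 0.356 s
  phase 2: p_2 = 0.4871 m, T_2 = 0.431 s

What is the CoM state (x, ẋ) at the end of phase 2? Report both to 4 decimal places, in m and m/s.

phase 1: p=0.1394, T=0.356, ωT=1.057854, cosh=1.613692, sinh=1.266492; start (x,ẋ)=(0.113700, 0.346400) → end (x,ẋ)=(0.245568, 0.462264)
phase 2: p=0.4871, T=0.431, ωT=1.280716, cosh=1.938528, sinh=1.660690; start (x,ẋ)=(0.245568, 0.462264) → end (x,ẋ)=(0.277231, -0.295785)

x = 0.2772, ẋ = -0.2958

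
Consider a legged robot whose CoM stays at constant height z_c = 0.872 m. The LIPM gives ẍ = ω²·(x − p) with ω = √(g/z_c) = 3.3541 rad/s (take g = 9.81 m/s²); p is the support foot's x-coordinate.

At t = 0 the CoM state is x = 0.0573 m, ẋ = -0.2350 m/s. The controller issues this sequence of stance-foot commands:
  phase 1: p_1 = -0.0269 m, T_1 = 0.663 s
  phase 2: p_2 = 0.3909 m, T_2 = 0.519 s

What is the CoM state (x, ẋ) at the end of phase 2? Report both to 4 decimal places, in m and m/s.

x = -0.4629, ẋ = -2.6278

phase 1: p=-0.0269, T=0.663, ωT=2.223768, cosh=4.675146, sinh=4.566946; start (x,ẋ)=(0.057300, -0.235000) → end (x,ẋ)=(0.046771, 0.191116)
phase 2: p=0.3909, T=0.519, ωT=1.740778, cosh=2.938581, sinh=2.763197; start (x,ẋ)=(0.046771, 0.191116) → end (x,ẋ)=(-0.462904, -2.627791)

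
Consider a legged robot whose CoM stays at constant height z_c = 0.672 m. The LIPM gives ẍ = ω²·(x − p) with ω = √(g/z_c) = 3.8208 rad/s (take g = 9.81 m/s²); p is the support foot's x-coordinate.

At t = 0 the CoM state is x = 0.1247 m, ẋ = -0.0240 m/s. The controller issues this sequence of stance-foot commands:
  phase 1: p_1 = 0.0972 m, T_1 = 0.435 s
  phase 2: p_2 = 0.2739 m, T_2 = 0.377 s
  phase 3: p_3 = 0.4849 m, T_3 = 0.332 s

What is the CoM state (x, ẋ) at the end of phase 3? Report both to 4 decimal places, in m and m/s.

phase 1: p=0.0972, T=0.435, ωT=1.662048, cosh=2.729921, sinh=2.540171; start (x,ẋ)=(0.124700, -0.024000) → end (x,ẋ)=(0.156317, 0.201383)
phase 2: p=0.2739, T=0.377, ωT=1.440442, cosh=2.229692, sinh=1.992868; start (x,ẋ)=(0.156317, 0.201383) → end (x,ẋ)=(0.116764, -0.446297)
phase 3: p=0.4849, T=0.332, ωT=1.268506, cosh=1.918393, sinh=1.637142; start (x,ẋ)=(0.116764, -0.446297) → end (x,ẋ)=(-0.412559, -3.158933)

x = -0.4126, ẋ = -3.1589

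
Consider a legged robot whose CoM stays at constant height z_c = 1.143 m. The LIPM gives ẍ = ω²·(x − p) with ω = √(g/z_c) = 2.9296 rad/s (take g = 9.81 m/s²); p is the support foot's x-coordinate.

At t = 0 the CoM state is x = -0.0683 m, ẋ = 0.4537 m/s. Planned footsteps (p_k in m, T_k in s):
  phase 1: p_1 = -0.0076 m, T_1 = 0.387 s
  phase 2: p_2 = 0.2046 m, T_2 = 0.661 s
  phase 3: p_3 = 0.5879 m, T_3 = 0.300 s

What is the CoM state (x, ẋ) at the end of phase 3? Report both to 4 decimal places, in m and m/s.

x = 0.7097, ẋ = 0.8725

phase 1: p=-0.0076, T=0.387, ωT=1.133755, cosh=1.714563, sinh=1.392740; start (x,ẋ)=(-0.068300, 0.453700) → end (x,ẋ)=(0.104016, 0.530231)
phase 2: p=0.2046, T=0.661, ωT=1.936466, cosh=3.539206, sinh=3.394993; start (x,ẋ)=(0.104016, 0.530231) → end (x,ẋ)=(0.463076, 0.876193)
phase 3: p=0.5879, T=0.300, ωT=0.878880, cosh=1.411724, sinh=0.996477; start (x,ẋ)=(0.463076, 0.876193) → end (x,ẋ)=(0.709712, 0.872548)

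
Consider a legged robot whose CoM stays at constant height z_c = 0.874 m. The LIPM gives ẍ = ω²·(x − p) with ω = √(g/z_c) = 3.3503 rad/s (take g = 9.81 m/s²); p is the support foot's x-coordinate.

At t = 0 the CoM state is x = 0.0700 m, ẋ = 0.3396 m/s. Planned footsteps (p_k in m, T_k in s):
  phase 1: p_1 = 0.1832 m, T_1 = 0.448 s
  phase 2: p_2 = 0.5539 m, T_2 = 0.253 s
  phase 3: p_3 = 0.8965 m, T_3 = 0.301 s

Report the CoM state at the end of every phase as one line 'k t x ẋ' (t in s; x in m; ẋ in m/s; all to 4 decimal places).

1 0.4480 0.1327 -0.0088
2 0.7010 -0.0303 -1.3566
3 1.0020 -1.0241 -5.7968

phase 1: p=0.1832, T=0.448, ωT=1.500934, cosh=2.354400, sinh=2.131478; start (x,ẋ)=(0.070000, 0.339600) → end (x,ẋ)=(0.132737, -0.008817)
phase 2: p=0.5539, T=0.253, ωT=0.847626, cosh=1.381265, sinh=0.952834; start (x,ẋ)=(0.132737, -0.008817) → end (x,ẋ)=(-0.030345, -1.356649)
phase 3: p=0.8965, T=0.301, ωT=1.008440, cosh=1.553055, sinh=1.188267; start (x,ẋ)=(-0.030345, -1.356649) → end (x,ẋ)=(-1.024110, -5.796768)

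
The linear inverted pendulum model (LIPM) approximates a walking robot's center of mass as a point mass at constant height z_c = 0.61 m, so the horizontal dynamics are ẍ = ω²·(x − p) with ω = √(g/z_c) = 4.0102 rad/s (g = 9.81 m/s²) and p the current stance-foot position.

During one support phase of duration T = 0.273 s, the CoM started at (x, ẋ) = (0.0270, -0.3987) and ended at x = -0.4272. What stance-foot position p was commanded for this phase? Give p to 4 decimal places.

p = 0.5141

ωT = 4.0102·0.273 = 1.094785; cosh(ωT) = 1.661575, sinh(ωT) = 1.326964
x(T) = p + (x₀−p)·cosh(ωT) + (ẋ₀/ω)·sinh(ωT) ⇒ p·(1 − cosh) = x(T) − x₀·cosh − (ẋ₀/ω)·sinh
numerator   = -0.4272 − (0.0270)·1.661575 − (-0.3987/4.0102)·1.326964 = -0.340134
denominator = 1 − 1.661575 = -0.661575
p = -0.340134 / -0.661575 = 0.5141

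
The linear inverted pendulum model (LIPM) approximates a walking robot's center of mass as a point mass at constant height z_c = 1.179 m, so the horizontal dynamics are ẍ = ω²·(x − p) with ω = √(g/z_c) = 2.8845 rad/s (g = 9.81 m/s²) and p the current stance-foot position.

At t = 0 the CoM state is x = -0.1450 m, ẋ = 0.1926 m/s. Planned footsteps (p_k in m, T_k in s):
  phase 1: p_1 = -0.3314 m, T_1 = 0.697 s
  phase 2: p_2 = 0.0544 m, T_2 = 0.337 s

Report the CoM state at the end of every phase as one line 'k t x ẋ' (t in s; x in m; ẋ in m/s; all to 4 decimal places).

1 0.6970 0.6218 2.7034
2 1.0340 1.9731 5.9381

phase 1: p=-0.3314, T=0.697, ωT=2.010496, cosh=3.800473, sinh=3.666551; start (x,ẋ)=(-0.145000, 0.192600) → end (x,ẋ)=(0.621826, 2.703368)
phase 2: p=0.0544, T=0.337, ωT=0.972077, cosh=1.510862, sinh=1.132566; start (x,ẋ)=(0.621826, 2.703368) → end (x,ẋ)=(1.973149, 5.938134)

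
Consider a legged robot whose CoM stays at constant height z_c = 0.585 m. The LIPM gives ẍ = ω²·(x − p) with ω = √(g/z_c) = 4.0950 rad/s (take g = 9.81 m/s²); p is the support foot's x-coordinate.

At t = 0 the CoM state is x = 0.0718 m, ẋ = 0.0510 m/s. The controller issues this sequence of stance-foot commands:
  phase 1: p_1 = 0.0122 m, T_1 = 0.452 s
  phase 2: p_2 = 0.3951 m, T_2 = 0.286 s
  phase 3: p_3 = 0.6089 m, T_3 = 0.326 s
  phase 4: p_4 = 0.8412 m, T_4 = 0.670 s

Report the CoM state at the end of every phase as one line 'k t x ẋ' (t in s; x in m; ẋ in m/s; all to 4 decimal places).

phase 1: p=0.0122, T=0.452, ωT=1.850940, cosh=3.261445, sinh=3.104356; start (x,ẋ)=(0.071800, 0.051000) → end (x,ẋ)=(0.245244, 0.923989)
phase 2: p=0.3951, T=0.286, ωT=1.171170, cosh=1.767884, sinh=1.457880; start (x,ẋ)=(0.245244, 0.923989) → end (x,ẋ)=(0.459126, 0.738865)
phase 3: p=0.6089, T=0.326, ωT=1.334970, cosh=2.031524, sinh=1.768358; start (x,ẋ)=(0.459126, 0.738865) → end (x,ẋ)=(0.623698, 0.416447)
phase 4: p=0.8412, T=0.670, ωT=2.743650, cosh=7.803975, sinh=7.739640; start (x,ẋ)=(0.623698, 0.416447) → end (x,ẋ)=(-0.069089, -3.643540)

1 0.4520 0.2452 0.9240
2 0.7380 0.4591 0.7389
3 1.0640 0.6237 0.4164
4 1.7340 -0.0691 -3.6435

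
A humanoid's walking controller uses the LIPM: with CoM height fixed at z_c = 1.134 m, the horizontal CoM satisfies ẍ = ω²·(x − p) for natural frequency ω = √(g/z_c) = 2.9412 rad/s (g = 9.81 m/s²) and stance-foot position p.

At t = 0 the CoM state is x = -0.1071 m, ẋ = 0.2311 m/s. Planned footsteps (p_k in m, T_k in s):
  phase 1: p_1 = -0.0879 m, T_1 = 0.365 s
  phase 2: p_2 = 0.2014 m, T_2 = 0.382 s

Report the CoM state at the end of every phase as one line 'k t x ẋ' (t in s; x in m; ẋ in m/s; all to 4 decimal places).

phase 1: p=-0.0879, T=0.365, ωT=1.073538, cosh=1.633755, sinh=1.291958; start (x,ẋ)=(-0.107100, 0.231100) → end (x,ẋ)=(-0.017755, 0.304603)
phase 2: p=0.2014, T=0.382, ωT=1.123538, cosh=1.700423, sinh=1.375295; start (x,ẋ)=(-0.017755, 0.304603) → end (x,ẋ)=(-0.028824, -0.368532)

1 0.3650 -0.0178 0.3046
2 0.7470 -0.0288 -0.3685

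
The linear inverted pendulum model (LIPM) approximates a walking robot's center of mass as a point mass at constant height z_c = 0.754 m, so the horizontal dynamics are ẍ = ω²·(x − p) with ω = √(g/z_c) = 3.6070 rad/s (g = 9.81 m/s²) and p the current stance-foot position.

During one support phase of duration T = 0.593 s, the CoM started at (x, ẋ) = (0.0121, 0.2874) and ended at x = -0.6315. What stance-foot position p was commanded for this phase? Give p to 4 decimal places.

ωT = 3.6070·0.593 = 2.138951; cosh(ωT) = 4.304152, sinh(ωT) = 4.186374
x(T) = p + (x₀−p)·cosh(ωT) + (ẋ₀/ω)·sinh(ωT) ⇒ p·(1 − cosh) = x(T) − x₀·cosh − (ẋ₀/ω)·sinh
numerator   = -0.6315 − (0.0121)·4.304152 − (0.2874/3.6070)·4.186374 = -1.017144
denominator = 1 − 4.304152 = -3.304152
p = -1.017144 / -3.304152 = 0.3078

p = 0.3078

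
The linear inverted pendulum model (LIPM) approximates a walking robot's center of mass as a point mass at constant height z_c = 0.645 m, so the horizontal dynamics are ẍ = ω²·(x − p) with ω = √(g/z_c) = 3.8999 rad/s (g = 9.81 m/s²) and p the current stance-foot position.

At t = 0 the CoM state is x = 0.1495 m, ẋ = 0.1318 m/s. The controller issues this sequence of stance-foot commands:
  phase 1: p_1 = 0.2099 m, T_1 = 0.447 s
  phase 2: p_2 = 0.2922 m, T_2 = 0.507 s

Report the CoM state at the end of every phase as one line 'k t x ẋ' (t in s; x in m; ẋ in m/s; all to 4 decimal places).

1 0.4470 0.1256 -0.2644
2 0.9540 -0.5610 -3.2742

phase 1: p=0.2099, T=0.447, ωT=1.743255, cosh=2.945435, sinh=2.770485; start (x,ẋ)=(0.149500, 0.131800) → end (x,ẋ)=(0.125626, -0.264390)
phase 2: p=0.2922, T=0.507, ωT=1.977249, cosh=3.680649, sinh=3.542199; start (x,ẋ)=(0.125626, -0.264390) → end (x,ẋ)=(-0.561040, -3.274214)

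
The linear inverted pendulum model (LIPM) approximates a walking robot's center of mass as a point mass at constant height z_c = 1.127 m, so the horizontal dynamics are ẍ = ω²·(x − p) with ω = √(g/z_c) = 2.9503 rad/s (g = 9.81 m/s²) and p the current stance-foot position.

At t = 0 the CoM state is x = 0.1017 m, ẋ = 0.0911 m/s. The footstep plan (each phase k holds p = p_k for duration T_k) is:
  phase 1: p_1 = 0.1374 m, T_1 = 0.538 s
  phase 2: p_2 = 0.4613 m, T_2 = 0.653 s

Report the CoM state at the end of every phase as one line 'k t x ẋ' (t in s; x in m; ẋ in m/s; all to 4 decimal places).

phase 1: p=0.1374, T=0.538, ωT=1.587261, cosh=2.547411, sinh=2.342927; start (x,ẋ)=(0.101700, 0.091100) → end (x,ẋ)=(0.118803, -0.014701)
phase 2: p=0.4613, T=0.653, ωT=1.926546, cosh=3.505702, sinh=3.360052; start (x,ẋ)=(0.118803, -0.014701) → end (x,ẋ)=(-0.756136, -3.446768)

1 0.5380 0.1188 -0.0147
2 1.1910 -0.7561 -3.4468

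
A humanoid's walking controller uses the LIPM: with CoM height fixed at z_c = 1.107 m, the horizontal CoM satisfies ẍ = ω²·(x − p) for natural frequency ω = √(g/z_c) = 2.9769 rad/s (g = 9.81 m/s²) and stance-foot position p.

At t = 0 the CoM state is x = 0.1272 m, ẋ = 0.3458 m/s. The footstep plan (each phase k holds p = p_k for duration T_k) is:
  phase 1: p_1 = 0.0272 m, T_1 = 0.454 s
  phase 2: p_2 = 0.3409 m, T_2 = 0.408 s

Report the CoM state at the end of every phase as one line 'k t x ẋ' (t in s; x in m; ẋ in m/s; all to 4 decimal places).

phase 1: p=0.0272, T=0.454, ωT=1.351513, cosh=2.061057, sinh=1.802208; start (x,ẋ)=(0.127200, 0.345800) → end (x,ẋ)=(0.442652, 1.249213)
phase 2: p=0.3409, T=0.408, ωT=1.214575, cosh=1.832849, sinh=1.536013; start (x,ẋ)=(0.442652, 1.249213) → end (x,ẋ)=(1.171962, 2.754886)

1 0.4540 0.4427 1.2492
2 0.8620 1.1720 2.7549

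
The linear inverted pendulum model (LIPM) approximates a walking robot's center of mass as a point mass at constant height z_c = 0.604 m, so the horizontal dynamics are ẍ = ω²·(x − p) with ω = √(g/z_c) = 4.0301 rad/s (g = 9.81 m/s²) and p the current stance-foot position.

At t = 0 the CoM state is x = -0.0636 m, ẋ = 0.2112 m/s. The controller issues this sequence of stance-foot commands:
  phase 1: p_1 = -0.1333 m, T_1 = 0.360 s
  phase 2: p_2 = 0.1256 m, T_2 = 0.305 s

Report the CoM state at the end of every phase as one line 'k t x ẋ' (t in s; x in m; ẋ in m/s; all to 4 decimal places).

phase 1: p=-0.1333, T=0.360, ωT=1.450836, cosh=2.250527, sinh=2.016153; start (x,ẋ)=(-0.063600, 0.211200) → end (x,ẋ)=(0.129220, 1.041645)
phase 2: p=0.1256, T=0.305, ωT=1.229181, cosh=1.855480, sinh=1.562947; start (x,ẋ)=(0.129220, 1.041645) → end (x,ẋ)=(0.536285, 1.955549)

1 0.3600 0.1292 1.0416
2 0.6650 0.5363 1.9555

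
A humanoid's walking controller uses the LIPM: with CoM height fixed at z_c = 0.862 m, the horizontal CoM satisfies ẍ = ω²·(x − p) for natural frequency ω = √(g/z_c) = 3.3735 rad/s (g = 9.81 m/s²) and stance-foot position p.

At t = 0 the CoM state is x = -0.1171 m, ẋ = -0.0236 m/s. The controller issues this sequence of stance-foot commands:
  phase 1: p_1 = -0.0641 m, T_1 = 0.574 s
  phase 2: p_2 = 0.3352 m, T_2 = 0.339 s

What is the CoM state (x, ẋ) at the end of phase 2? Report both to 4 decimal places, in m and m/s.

phase 1: p=-0.0641, T=0.574, ωT=1.936389, cosh=3.538946, sinh=3.394722; start (x,ẋ)=(-0.117100, -0.023600) → end (x,ẋ)=(-0.275413, -0.690480)
phase 2: p=0.3352, T=0.339, ωT=1.143617, cosh=1.728381, sinh=1.409716; start (x,ẋ)=(-0.275413, -0.690480) → end (x,ẋ)=(-1.008708, -4.097289)

x = -1.0087, ẋ = -4.0973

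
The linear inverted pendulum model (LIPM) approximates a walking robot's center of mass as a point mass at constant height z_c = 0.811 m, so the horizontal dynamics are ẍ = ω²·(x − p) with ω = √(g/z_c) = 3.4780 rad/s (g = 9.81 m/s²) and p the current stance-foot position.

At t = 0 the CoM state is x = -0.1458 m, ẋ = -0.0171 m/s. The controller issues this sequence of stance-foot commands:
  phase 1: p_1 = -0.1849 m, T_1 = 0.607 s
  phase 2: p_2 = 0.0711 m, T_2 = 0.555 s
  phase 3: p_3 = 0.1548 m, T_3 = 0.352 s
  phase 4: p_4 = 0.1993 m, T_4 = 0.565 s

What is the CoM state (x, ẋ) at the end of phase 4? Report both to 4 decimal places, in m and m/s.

x = 1.2168, ẋ = 3.5777

phase 1: p=-0.1849, T=0.607, ωT=2.111146, cosh=4.189399, sinh=4.068300; start (x,ẋ)=(-0.145800, -0.017100) → end (x,ẋ)=(-0.041097, 0.481609)
phase 2: p=0.0711, T=0.555, ωT=1.930290, cosh=3.518307, sinh=3.373201; start (x,ẋ)=(-0.041097, 0.481609) → end (x,ẋ)=(0.143454, 0.378155)
phase 3: p=0.1548, T=0.352, ωT=1.224256, cosh=1.847805, sinh=1.553829; start (x,ẋ)=(0.143454, 0.378155) → end (x,ẋ)=(0.302779, 0.637441)
phase 4: p=0.1993, T=0.565, ωT=1.965070, cosh=3.637779, sinh=3.497633; start (x,ẋ)=(0.302779, 0.637441) → end (x,ẋ)=(1.216774, 3.577672)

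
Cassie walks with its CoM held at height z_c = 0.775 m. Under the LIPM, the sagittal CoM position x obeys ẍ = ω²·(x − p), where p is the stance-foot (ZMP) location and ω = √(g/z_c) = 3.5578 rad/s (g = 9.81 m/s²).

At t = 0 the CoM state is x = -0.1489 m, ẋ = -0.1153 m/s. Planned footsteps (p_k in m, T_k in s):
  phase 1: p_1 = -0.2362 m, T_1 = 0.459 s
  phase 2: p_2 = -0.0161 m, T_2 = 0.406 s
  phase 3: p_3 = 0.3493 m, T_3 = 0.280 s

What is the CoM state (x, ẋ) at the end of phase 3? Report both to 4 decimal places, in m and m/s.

phase 1: p=-0.2362, T=0.459, ωT=1.633030, cosh=2.657350, sinh=2.462014; start (x,ẋ)=(-0.148900, -0.115300) → end (x,ẋ)=(-0.084001, 0.458299)
phase 2: p=-0.0161, T=0.406, ωT=1.444467, cosh=2.237731, sinh=2.001860; start (x,ẋ)=(-0.084001, 0.458299) → end (x,ẋ)=(0.089825, 0.541941)
phase 3: p=0.3493, T=0.280, ωT=0.996184, cosh=1.538607, sinh=1.169321; start (x,ẋ)=(0.089825, 0.541941) → end (x,ẋ)=(0.128186, -0.245637)

x = 0.1282, ẋ = -0.2456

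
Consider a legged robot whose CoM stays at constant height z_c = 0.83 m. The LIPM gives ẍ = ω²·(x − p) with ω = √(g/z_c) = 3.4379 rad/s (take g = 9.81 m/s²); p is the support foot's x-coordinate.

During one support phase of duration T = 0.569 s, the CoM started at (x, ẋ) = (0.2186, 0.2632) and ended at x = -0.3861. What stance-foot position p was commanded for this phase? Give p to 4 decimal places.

ωT = 3.4379·0.569 = 1.956165; cosh(ωT) = 3.606777, sinh(ωT) = 3.465377
x(T) = p + (x₀−p)·cosh(ωT) + (ẋ₀/ω)·sinh(ωT) ⇒ p·(1 − cosh) = x(T) − x₀·cosh − (ẋ₀/ω)·sinh
numerator   = -0.3861 − (0.2186)·3.606777 − (0.2632/3.4379)·3.465377 = -1.439845
denominator = 1 − 3.606777 = -2.606777
p = -1.439845 / -2.606777 = 0.5523

p = 0.5523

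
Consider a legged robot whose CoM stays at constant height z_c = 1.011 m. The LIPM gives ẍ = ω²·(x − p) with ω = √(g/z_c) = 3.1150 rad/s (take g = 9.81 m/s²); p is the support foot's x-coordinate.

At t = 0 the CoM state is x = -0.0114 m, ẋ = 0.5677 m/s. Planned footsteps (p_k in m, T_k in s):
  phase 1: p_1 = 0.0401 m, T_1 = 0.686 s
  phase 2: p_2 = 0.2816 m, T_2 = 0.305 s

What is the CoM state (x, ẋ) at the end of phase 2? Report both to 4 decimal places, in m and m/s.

phase 1: p=0.0401, T=0.686, ωT=2.136890, cosh=4.295533, sinh=4.177512; start (x,ẋ)=(-0.011400, 0.567700) → end (x,ẋ)=(0.580220, 1.768407)
phase 2: p=0.2816, T=0.305, ωT=0.950075, cosh=1.486308, sinh=1.099596; start (x,ẋ)=(0.580220, 1.768407) → end (x,ẋ)=(1.349689, 3.651243)

x = 1.3497, ẋ = 3.6512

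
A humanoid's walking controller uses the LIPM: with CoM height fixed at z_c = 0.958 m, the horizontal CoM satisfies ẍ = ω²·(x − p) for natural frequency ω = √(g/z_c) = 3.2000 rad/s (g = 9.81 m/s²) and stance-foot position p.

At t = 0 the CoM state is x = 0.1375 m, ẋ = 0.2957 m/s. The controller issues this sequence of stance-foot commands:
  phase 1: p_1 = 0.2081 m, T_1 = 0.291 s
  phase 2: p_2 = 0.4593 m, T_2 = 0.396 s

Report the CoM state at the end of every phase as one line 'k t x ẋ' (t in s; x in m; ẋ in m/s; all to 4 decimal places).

1 0.2910 0.2036 0.1913
2 0.6870 0.0671 -0.9707

phase 1: p=0.2081, T=0.291, ωT=0.931200, cosh=1.465816, sinh=1.071736; start (x,ẋ)=(0.137500, 0.295700) → end (x,ẋ)=(0.203648, 0.191315)
phase 2: p=0.4593, T=0.396, ωT=1.267200, cosh=1.916258, sinh=1.634639; start (x,ẋ)=(0.203648, 0.191315) → end (x,ẋ)=(0.067134, -0.970664)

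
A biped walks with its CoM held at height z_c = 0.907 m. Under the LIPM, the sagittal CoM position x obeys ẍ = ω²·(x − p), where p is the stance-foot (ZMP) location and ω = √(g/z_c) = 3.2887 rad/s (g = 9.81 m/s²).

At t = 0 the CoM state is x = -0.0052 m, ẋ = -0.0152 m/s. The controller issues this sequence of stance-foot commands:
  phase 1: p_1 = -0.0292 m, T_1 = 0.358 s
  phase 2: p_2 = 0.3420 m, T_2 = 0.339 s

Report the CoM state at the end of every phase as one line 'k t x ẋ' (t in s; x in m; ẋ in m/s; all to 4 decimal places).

1 0.3580 0.0067 0.0889
2 0.6970 -0.1875 -1.3504

phase 1: p=-0.0292, T=0.358, ωT=1.177355, cosh=1.776935, sinh=1.468842; start (x,ẋ)=(-0.005200, -0.015200) → end (x,ẋ)=(0.006658, 0.088925)
phase 2: p=0.3420, T=0.339, ωT=1.114869, cosh=1.688564, sinh=1.360606; start (x,ẋ)=(0.006658, 0.088925) → end (x,ẋ)=(-0.187457, -1.350376)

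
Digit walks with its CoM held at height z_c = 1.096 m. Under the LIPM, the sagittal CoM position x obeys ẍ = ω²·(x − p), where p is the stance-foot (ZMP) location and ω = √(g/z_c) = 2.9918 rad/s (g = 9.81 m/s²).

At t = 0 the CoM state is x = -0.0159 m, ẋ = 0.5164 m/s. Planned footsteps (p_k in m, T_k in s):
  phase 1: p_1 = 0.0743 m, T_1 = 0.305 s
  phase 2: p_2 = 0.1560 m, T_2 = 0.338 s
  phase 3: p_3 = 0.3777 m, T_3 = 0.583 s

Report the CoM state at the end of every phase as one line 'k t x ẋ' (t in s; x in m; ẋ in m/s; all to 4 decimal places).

phase 1: p=0.0743, T=0.305, ωT=0.912499, cosh=1.446029, sinh=1.044510; start (x,ẋ)=(-0.015900, 0.516400) → end (x,ẋ)=(0.124156, 0.464858)
phase 2: p=0.1560, T=0.338, ωT=1.011228, cosh=1.556374, sinh=1.192602; start (x,ẋ)=(0.124156, 0.464858) → end (x,ẋ)=(0.291742, 0.609872)
phase 3: p=0.3777, T=0.583, ωT=1.744219, cosh=2.948107, sinh=2.773326; start (x,ẋ)=(0.291742, 0.609872) → end (x,ẋ)=(0.689622, 1.084752)

1 0.3050 0.1242 0.4649
2 0.6430 0.2917 0.6099
3 1.2260 0.6896 1.0848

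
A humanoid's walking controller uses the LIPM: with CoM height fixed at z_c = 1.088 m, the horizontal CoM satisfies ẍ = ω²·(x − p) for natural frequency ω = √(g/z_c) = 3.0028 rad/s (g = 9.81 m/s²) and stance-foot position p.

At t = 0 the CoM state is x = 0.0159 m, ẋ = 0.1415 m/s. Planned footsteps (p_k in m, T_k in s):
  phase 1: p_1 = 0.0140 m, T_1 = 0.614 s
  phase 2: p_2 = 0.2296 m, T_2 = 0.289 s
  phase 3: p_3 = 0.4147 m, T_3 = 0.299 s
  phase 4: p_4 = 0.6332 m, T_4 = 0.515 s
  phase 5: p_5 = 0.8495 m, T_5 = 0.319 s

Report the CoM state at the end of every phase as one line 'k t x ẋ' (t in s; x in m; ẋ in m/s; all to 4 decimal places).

phase 1: p=0.0140, T=0.614, ωT=1.843719, cosh=3.239114, sinh=3.080886; start (x,ẋ)=(0.015900, 0.141500) → end (x,ẋ)=(0.165334, 0.475912)
phase 2: p=0.2296, T=0.289, ωT=0.867809, cosh=1.400779, sinh=0.980908; start (x,ẋ)=(0.165334, 0.475912) → end (x,ẋ)=(0.295041, 0.477354)
phase 3: p=0.4147, T=0.299, ωT=0.897837, cosh=1.430870, sinh=1.023420; start (x,ẋ)=(0.295041, 0.477354) → end (x,ẋ)=(0.406176, 0.315304)
phase 4: p=0.6332, T=0.515, ωT=1.546442, cosh=2.453871, sinh=2.240866; start (x,ẋ)=(0.406176, 0.315304) → end (x,ẋ)=(0.311412, -0.753899)
phase 5: p=0.8495, T=0.319, ωT=0.957893, cosh=1.494950, sinh=1.111250; start (x,ẋ)=(0.311412, -0.753899) → end (x,ẋ)=(-0.233912, -2.922567)

1 0.6140 0.1653 0.4759
2 0.9030 0.2950 0.4774
3 1.2020 0.4062 0.3153
4 1.7170 0.3114 -0.7539
5 2.0360 -0.2339 -2.9226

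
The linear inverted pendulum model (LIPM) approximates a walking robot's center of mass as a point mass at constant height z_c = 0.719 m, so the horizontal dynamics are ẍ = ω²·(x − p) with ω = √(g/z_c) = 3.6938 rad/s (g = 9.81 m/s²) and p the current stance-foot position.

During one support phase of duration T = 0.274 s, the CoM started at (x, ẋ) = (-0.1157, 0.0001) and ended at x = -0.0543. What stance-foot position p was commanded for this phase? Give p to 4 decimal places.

ωT = 3.6938·0.274 = 1.012101; cosh(ωT) = 1.557415, sinh(ωT) = 1.193961
x(T) = p + (x₀−p)·cosh(ωT) + (ẋ₀/ω)·sinh(ωT) ⇒ p·(1 − cosh) = x(T) − x₀·cosh − (ẋ₀/ω)·sinh
numerator   = -0.0543 − (-0.1157)·1.557415 − (0.0001/3.6938)·1.193961 = 0.125861
denominator = 1 − 1.557415 = -0.557415
p = 0.125861 / -0.557415 = -0.2258

p = -0.2258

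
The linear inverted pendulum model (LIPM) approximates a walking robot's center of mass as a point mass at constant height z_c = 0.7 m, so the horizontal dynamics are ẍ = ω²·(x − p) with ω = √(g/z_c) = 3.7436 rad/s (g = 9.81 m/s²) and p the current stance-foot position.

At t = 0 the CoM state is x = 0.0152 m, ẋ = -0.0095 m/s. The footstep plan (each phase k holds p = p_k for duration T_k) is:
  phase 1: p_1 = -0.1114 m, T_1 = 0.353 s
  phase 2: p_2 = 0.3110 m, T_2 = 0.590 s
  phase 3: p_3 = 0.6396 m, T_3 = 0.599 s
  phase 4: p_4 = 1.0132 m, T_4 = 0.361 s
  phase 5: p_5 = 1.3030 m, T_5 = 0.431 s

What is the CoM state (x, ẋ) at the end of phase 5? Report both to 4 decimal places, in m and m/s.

phase 1: p=-0.1114, T=0.353, ωT=1.321491, cosh=2.007872, sinh=1.741134; start (x,ẋ)=(0.015200, -0.009500) → end (x,ẋ)=(0.138378, 0.806118)
phase 2: p=0.3110, T=0.590, ωT=2.208724, cosh=4.606966, sinh=4.497126; start (x,ẋ)=(0.138378, 0.806118) → end (x,ẋ)=(0.484113, 0.807594)
phase 3: p=0.6396, T=0.599, ωT=2.242416, cosh=4.761129, sinh=4.654928; start (x,ẋ)=(0.484113, 0.807594) → end (x,ẋ)=(0.903500, 1.135522)
phase 4: p=1.0132, T=0.361, ωT=1.351440, cosh=2.060925, sinh=1.802058; start (x,ẋ)=(0.903500, 1.135522) → end (x,ẋ)=(1.333723, 1.600171)
phase 5: p=1.3030, T=0.431, ωT=1.613492, cosh=2.609750, sinh=2.410559; start (x,ẋ)=(1.333723, 1.600171) → end (x,ẋ)=(2.413554, 4.453300)

x = 2.4136, ẋ = 4.4533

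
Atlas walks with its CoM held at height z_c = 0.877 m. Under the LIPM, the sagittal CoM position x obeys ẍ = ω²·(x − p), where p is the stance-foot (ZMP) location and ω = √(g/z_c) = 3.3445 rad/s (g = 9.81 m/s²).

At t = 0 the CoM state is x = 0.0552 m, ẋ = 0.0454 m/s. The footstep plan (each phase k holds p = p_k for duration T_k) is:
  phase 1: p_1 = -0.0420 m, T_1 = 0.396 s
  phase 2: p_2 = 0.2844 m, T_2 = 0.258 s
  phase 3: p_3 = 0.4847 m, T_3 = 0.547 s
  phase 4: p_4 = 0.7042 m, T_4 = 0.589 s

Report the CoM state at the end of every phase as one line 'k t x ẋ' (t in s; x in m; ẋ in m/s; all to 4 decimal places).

phase 1: p=-0.0420, T=0.396, ωT=1.324422, cosh=2.012984, sinh=1.747027; start (x,ẋ)=(0.055200, 0.045400) → end (x,ẋ)=(0.177377, 0.659323)
phase 2: p=0.2844, T=0.258, ωT=0.862881, cosh=1.395962, sinh=0.974017; start (x,ẋ)=(0.177377, 0.659323) → end (x,ẋ)=(0.327014, 0.571751)
phase 3: p=0.4847, T=0.547, ωT=1.829442, cosh=3.195455, sinh=3.034951; start (x,ẋ)=(0.327014, 0.571751) → end (x,ẋ)=(0.499656, 0.226434)
phase 4: p=0.7042, T=0.589, ωT=1.969910, cosh=3.654752, sinh=3.515283; start (x,ẋ)=(0.499656, 0.226434) → end (x,ẋ)=(0.194638, -1.577240)

1 0.3960 0.1774 0.6593
2 0.6540 0.3270 0.5718
3 1.2010 0.4997 0.2264
4 1.7900 0.1946 -1.5772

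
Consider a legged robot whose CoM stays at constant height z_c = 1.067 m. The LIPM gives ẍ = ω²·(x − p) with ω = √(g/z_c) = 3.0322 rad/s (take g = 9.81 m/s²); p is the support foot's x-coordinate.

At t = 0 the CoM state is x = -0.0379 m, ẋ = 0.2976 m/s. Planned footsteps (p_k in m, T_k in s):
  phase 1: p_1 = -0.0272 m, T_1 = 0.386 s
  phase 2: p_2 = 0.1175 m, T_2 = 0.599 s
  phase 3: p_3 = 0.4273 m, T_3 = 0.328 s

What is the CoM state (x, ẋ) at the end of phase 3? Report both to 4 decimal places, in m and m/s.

phase 1: p=-0.0272, T=0.386, ωT=1.170429, cosh=1.766805, sinh=1.456571; start (x,ẋ)=(-0.037900, 0.297600) → end (x,ẋ)=(0.096853, 0.478543)
phase 2: p=0.1175, T=0.599, ωT=1.816288, cosh=3.155809, sinh=2.993181; start (x,ẋ)=(0.096853, 0.478543) → end (x,ẋ)=(0.524726, 1.322797)
phase 3: p=0.4273, T=0.328, ωT=0.994562, cosh=1.536712, sinh=1.166827; start (x,ẋ)=(0.524726, 1.322797) → end (x,ẋ)=(1.086044, 2.377458)

x = 1.0860, ẋ = 2.3775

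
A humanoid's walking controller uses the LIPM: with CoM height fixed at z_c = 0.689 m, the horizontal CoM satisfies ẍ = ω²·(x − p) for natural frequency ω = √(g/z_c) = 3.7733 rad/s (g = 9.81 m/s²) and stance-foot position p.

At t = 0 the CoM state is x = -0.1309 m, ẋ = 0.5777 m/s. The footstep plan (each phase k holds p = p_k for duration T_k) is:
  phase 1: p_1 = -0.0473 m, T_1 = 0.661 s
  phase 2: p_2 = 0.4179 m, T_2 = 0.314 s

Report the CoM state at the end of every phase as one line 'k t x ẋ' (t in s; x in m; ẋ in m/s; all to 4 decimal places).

phase 1: p=-0.0473, T=0.661, ωT=2.494151, cosh=6.097008, sinh=6.014442; start (x,ẋ)=(-0.130900, 0.577700) → end (x,ẋ)=(0.363814, 1.624999)
phase 2: p=0.4179, T=0.314, ωT=1.184816, cosh=1.787944, sinh=1.482142; start (x,ẋ)=(0.363814, 1.624999) → end (x,ẋ)=(0.959491, 2.602925)

1 0.6610 0.3638 1.6250
2 0.9750 0.9595 2.6029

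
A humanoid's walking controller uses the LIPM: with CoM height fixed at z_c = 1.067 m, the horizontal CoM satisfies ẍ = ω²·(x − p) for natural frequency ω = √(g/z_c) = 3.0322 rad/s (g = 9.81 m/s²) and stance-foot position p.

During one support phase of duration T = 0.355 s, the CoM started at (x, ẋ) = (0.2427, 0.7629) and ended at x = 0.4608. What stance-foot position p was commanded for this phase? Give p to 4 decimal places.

p = 0.4123

ωT = 3.0322·0.355 = 1.076431; cosh(ωT) = 1.637499, sinh(ωT) = 1.296690
x(T) = p + (x₀−p)·cosh(ωT) + (ẋ₀/ω)·sinh(ωT) ⇒ p·(1 − cosh) = x(T) − x₀·cosh − (ẋ₀/ω)·sinh
numerator   = 0.4608 − (0.2427)·1.637499 − (0.7629/3.0322)·1.296690 = -0.262867
denominator = 1 − 1.637499 = -0.637499
p = -0.262867 / -0.637499 = 0.4123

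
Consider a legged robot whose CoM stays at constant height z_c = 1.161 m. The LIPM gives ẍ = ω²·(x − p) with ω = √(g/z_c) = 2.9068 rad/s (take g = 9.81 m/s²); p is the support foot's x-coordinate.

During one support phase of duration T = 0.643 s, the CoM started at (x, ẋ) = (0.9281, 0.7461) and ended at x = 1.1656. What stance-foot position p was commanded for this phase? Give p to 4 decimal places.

p = 1.1760

ωT = 2.9068·0.643 = 1.869072; cosh(ωT) = 3.318274, sinh(ωT) = 3.164007
x(T) = p + (x₀−p)·cosh(ωT) + (ẋ₀/ω)·sinh(ωT) ⇒ p·(1 − cosh) = x(T) − x₀·cosh − (ẋ₀/ω)·sinh
numerator   = 1.1656 − (0.9281)·3.318274 − (0.7461/2.9068)·3.164007 = -2.726208
denominator = 1 − 3.318274 = -2.318274
p = -2.726208 / -2.318274 = 1.1760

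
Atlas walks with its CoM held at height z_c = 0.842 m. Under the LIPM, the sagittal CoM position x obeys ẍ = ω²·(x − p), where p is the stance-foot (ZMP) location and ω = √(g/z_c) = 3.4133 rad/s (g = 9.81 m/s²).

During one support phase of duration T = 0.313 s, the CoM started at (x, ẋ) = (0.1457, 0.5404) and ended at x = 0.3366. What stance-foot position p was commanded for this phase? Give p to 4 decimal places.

p = 0.1653

ωT = 3.4133·0.313 = 1.068363; cosh(ωT) = 1.627091, sinh(ωT) = 1.283520
x(T) = p + (x₀−p)·cosh(ωT) + (ẋ₀/ω)·sinh(ωT) ⇒ p·(1 − cosh) = x(T) − x₀·cosh − (ẋ₀/ω)·sinh
numerator   = 0.3366 − (0.1457)·1.627091 − (0.5404/3.4133)·1.283520 = -0.103676
denominator = 1 − 1.627091 = -0.627091
p = -0.103676 / -0.627091 = 0.1653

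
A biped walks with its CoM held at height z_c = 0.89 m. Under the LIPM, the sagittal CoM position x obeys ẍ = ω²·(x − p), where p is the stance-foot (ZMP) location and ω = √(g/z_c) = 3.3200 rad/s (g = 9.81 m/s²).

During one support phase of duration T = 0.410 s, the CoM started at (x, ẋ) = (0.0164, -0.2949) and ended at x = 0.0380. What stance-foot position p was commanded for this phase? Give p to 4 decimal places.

ωT = 3.3200·0.410 = 1.361200; cosh(ωT) = 2.078612, sinh(ωT) = 1.822259
x(T) = p + (x₀−p)·cosh(ωT) + (ẋ₀/ω)·sinh(ωT) ⇒ p·(1 − cosh) = x(T) − x₀·cosh − (ẋ₀/ω)·sinh
numerator   = 0.0380 − (0.0164)·2.078612 − (-0.2949/3.3200)·1.822259 = 0.165773
denominator = 1 − 2.078612 = -1.078612
p = 0.165773 / -1.078612 = -0.1537

p = -0.1537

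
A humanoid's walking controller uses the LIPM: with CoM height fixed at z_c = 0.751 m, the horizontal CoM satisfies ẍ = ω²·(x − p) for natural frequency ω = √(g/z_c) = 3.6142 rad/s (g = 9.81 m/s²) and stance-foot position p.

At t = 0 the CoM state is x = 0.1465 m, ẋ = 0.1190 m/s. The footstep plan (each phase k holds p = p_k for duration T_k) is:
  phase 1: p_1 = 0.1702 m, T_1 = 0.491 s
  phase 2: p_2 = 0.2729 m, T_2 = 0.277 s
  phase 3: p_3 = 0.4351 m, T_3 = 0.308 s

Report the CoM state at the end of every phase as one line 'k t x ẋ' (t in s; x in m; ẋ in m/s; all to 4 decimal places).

phase 1: p=0.1702, T=0.491, ωT=1.774572, cosh=3.033657, sinh=2.864101; start (x,ẋ)=(0.146500, 0.119000) → end (x,ẋ)=(0.192605, 0.115676)
phase 2: p=0.2729, T=0.277, ωT=1.001133, cosh=1.544414, sinh=1.176951; start (x,ẋ)=(0.192605, 0.115676) → end (x,ẋ)=(0.186561, -0.162903)
phase 3: p=0.4351, T=0.308, ωT=1.113174, cosh=1.686259, sinh=1.357744; start (x,ẋ)=(0.186561, -0.162903) → end (x,ẋ)=(-0.045199, -1.494319)

1 0.4910 0.1926 0.1157
2 0.7680 0.1866 -0.1629
3 1.0760 -0.0452 -1.4943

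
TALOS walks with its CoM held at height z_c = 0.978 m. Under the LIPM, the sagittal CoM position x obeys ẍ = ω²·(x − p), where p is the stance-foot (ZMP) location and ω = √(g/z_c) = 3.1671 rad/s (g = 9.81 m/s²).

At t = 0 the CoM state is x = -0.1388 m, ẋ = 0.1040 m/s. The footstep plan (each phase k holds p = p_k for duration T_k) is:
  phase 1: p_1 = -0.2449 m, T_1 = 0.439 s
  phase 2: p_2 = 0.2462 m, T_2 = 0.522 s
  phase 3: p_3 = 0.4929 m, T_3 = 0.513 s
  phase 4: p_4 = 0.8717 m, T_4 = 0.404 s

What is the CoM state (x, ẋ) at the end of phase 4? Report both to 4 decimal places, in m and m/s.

phase 1: p=-0.2449, T=0.439, ωT=1.390357, cosh=2.132635, sinh=1.883648; start (x,ẋ)=(-0.138800, 0.104000) → end (x,ẋ)=(0.043227, 0.854755)
phase 2: p=0.2462, T=0.522, ωT=1.653226, cosh=2.707619, sinh=2.516187; start (x,ẋ)=(0.043227, 0.854755) → end (x,ẋ)=(0.375710, 0.696856)
phase 3: p=0.4929, T=0.513, ωT=1.624722, cosh=2.636988, sinh=2.440021; start (x,ẋ)=(0.375710, 0.696856) → end (x,ẋ)=(0.720748, 0.931979)
phase 4: p=0.8717, T=0.404, ωT=1.279508, cosh=1.936523, sinh=1.658349; start (x,ẋ)=(0.720748, 0.931979) → end (x,ẋ)=(1.067378, 1.011975)

x = 1.0674, ẋ = 1.0120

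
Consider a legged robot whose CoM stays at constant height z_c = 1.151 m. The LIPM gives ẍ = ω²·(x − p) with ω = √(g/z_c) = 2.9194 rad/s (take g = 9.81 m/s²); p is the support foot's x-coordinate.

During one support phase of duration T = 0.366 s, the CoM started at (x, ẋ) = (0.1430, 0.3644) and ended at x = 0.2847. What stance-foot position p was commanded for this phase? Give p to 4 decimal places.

p = 0.1726

ωT = 2.9194·0.366 = 1.068500; cosh(ωT) = 1.627267, sinh(ωT) = 1.283744
x(T) = p + (x₀−p)·cosh(ωT) + (ẋ₀/ω)·sinh(ωT) ⇒ p·(1 − cosh) = x(T) − x₀·cosh − (ẋ₀/ω)·sinh
numerator   = 0.2847 − (0.1430)·1.627267 − (0.3644/2.9194)·1.283744 = -0.108236
denominator = 1 − 1.627267 = -0.627267
p = -0.108236 / -0.627267 = 0.1726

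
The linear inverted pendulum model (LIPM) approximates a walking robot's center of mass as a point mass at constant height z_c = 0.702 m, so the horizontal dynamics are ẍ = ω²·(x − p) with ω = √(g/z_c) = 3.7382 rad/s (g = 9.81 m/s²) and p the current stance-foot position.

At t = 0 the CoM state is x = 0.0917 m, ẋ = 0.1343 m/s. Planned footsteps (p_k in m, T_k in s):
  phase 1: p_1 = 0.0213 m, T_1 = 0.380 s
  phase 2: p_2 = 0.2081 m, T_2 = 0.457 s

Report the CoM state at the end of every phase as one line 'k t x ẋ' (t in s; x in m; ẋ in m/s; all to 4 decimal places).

phase 1: p=0.0213, T=0.380, ωT=1.420516, cosh=2.190423, sinh=1.948833; start (x,ẋ)=(0.091700, 0.134300) → end (x,ẋ)=(0.245520, 0.807047)
phase 2: p=0.2081, T=0.457, ωT=1.708357, cosh=2.850525, sinh=2.669362; start (x,ẋ)=(0.245520, 0.807047) → end (x,ẋ)=(0.891061, 2.673909)

1 0.3800 0.2455 0.8070
2 0.8370 0.8911 2.6739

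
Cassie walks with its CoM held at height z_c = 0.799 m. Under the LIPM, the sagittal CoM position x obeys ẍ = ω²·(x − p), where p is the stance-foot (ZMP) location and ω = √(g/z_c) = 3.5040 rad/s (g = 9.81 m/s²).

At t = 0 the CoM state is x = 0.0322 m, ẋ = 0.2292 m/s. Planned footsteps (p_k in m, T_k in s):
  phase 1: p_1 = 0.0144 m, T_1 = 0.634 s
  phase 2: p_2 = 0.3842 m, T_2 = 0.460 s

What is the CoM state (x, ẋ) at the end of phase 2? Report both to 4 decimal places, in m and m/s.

phase 1: p=0.0144, T=0.634, ωT=2.221536, cosh=4.664963, sinh=4.556521; start (x,ẋ)=(0.032200, 0.229200) → end (x,ẋ)=(0.395483, 1.353405)
phase 2: p=0.3842, T=0.460, ωT=1.611840, cosh=2.605773, sinh=2.406252; start (x,ẋ)=(0.395483, 1.353405) → end (x,ẋ)=(1.343005, 3.621797)

x = 1.3430, ẋ = 3.6218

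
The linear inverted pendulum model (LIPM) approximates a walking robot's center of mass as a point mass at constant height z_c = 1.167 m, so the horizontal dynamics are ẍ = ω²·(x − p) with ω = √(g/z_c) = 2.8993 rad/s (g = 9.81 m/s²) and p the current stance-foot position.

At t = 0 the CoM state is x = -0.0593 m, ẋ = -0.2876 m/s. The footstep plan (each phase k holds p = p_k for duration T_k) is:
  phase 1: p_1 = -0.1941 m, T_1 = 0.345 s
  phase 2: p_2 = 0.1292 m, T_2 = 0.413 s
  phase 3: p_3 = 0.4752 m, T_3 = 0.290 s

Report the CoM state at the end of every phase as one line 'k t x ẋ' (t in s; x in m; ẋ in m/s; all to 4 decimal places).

1 0.3450 -0.1027 0.0156
2 0.7580 -0.2816 -0.9834
3 1.0480 -0.8853 -3.4222

phase 1: p=-0.1941, T=0.345, ωT=1.000258, cosh=1.543384, sinh=1.175600; start (x,ẋ)=(-0.059300, -0.287600) → end (x,ẋ)=(-0.102667, 0.015577)
phase 2: p=0.1292, T=0.413, ωT=1.197411, cosh=1.806753, sinh=1.504778; start (x,ẋ)=(-0.102667, 0.015577) → end (x,ẋ)=(-0.281642, -0.983446)
phase 3: p=0.4752, T=0.290, ωT=0.840797, cosh=1.374790, sinh=0.943424; start (x,ẋ)=(-0.281642, -0.983446) → end (x,ẋ)=(-0.885309, -3.422197)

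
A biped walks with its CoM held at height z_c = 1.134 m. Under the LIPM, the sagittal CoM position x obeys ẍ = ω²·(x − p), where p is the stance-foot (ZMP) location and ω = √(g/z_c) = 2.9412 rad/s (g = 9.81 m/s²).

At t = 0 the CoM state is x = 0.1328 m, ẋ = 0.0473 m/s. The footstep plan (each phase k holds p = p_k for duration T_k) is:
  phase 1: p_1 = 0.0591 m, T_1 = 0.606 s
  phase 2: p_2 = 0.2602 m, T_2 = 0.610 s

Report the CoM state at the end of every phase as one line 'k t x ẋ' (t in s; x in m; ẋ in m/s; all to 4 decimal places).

phase 1: p=0.0591, T=0.606, ωT=1.782367, cosh=3.056075, sinh=2.887835; start (x,ẋ)=(0.132800, 0.047300) → end (x,ẋ)=(0.330775, 0.770538)
phase 2: p=0.2602, T=0.610, ωT=1.794132, cosh=3.090262, sinh=2.923990; start (x,ẋ)=(0.330775, 0.770538) → end (x,ẋ)=(1.244323, 2.988108)

1 0.6060 0.3308 0.7705
2 1.2160 1.2443 2.9881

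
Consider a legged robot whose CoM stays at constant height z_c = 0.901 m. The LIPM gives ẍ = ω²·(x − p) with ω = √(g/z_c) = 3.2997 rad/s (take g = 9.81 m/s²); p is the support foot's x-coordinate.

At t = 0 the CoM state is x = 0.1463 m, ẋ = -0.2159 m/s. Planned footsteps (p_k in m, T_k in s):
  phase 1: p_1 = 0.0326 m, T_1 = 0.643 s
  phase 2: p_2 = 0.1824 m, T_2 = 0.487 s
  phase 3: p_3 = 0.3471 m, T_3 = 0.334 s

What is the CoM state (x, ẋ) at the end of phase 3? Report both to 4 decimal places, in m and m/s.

x = 1.9672, ẋ = 5.5545

phase 1: p=0.0326, T=0.643, ωT=2.121707, cosh=4.232599, sinh=4.112772; start (x,ẋ)=(0.146300, -0.215900) → end (x,ẋ)=(0.244747, 0.629195)
phase 2: p=0.1824, T=0.487, ωT=1.606954, cosh=2.594046, sinh=2.393549; start (x,ẋ)=(0.244747, 0.629195) → end (x,ẋ)=(0.800539, 2.124577)
phase 3: p=0.3471, T=0.334, ωT=1.102100, cosh=1.671327, sinh=1.339154; start (x,ẋ)=(0.800539, 2.124577) → end (x,ẋ)=(1.967185, 5.554522)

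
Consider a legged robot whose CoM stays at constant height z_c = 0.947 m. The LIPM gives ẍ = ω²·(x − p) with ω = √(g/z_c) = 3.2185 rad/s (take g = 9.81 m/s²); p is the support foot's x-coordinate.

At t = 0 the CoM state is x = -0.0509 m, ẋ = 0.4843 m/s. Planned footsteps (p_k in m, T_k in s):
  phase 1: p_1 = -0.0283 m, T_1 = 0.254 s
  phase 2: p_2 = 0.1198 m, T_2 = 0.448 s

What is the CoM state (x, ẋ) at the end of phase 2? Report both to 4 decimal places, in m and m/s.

phase 1: p=-0.0283, T=0.254, ωT=0.817499, cosh=1.353181, sinh=0.911647; start (x,ẋ)=(-0.050900, 0.484300) → end (x,ẋ)=(0.078297, 0.589034)
phase 2: p=0.1198, T=0.448, ωT=1.441888, cosh=2.232576, sinh=1.996096; start (x,ẋ)=(0.078297, 0.589034) → end (x,ẋ)=(0.392457, 1.048432)

x = 0.3925, ẋ = 1.0484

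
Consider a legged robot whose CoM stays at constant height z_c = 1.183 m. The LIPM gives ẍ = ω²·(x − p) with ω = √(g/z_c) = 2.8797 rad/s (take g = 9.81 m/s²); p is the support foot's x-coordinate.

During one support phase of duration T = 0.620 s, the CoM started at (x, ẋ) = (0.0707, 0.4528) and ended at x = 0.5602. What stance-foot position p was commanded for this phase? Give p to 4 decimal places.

p = 0.0543

ωT = 2.8797·0.620 = 1.785414; cosh(ωT) = 3.064888, sinh(ωT) = 2.897160
x(T) = p + (x₀−p)·cosh(ωT) + (ẋ₀/ω)·sinh(ωT) ⇒ p·(1 − cosh) = x(T) − x₀·cosh − (ẋ₀/ω)·sinh
numerator   = 0.5602 − (0.0707)·3.064888 − (0.4528/2.8797)·2.897160 = -0.112033
denominator = 1 − 3.064888 = -2.064888
p = -0.112033 / -2.064888 = 0.0543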